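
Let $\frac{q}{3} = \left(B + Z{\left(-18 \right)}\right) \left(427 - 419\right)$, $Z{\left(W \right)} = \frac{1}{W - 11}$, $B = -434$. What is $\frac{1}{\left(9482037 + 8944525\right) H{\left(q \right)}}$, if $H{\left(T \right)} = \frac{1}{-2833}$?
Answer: $- \frac{2833}{18426562} \approx -0.00015375$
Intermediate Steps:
$Z{\left(W \right)} = \frac{1}{-11 + W}$
$q = - \frac{302088}{29}$ ($q = 3 \left(-434 + \frac{1}{-11 - 18}\right) \left(427 - 419\right) = 3 \left(-434 + \frac{1}{-29}\right) 8 = 3 \left(-434 - \frac{1}{29}\right) 8 = 3 \left(\left(- \frac{12587}{29}\right) 8\right) = 3 \left(- \frac{100696}{29}\right) = - \frac{302088}{29} \approx -10417.0$)
$H{\left(T \right)} = - \frac{1}{2833}$
$\frac{1}{\left(9482037 + 8944525\right) H{\left(q \right)}} = \frac{1}{\left(9482037 + 8944525\right) \left(- \frac{1}{2833}\right)} = \frac{1}{18426562} \left(-2833\right) = - \frac{2833}{18426562}$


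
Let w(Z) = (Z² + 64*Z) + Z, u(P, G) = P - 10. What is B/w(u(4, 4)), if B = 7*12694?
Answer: -44429/177 ≈ -251.01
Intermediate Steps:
u(P, G) = -10 + P
w(Z) = Z² + 65*Z
B = 88858
B/w(u(4, 4)) = 88858/(((-10 + 4)*(65 + (-10 + 4)))) = 88858/((-6*(65 - 6))) = 88858/((-6*59)) = 88858/(-354) = 88858*(-1/354) = -44429/177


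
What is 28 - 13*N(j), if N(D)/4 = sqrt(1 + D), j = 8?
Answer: -128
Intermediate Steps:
N(D) = 4*sqrt(1 + D)
28 - 13*N(j) = 28 - 52*sqrt(1 + 8) = 28 - 52*sqrt(9) = 28 - 52*3 = 28 - 13*12 = 28 - 156 = -128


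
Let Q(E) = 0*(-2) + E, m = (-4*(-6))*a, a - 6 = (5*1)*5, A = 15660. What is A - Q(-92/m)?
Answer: 2912783/186 ≈ 15660.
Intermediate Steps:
a = 31 (a = 6 + (5*1)*5 = 6 + 5*5 = 6 + 25 = 31)
m = 744 (m = -4*(-6)*31 = 24*31 = 744)
Q(E) = E (Q(E) = 0 + E = E)
A - Q(-92/m) = 15660 - (-92)/744 = 15660 - 1*(-23/186) = 15660 + 23/186 = 2912783/186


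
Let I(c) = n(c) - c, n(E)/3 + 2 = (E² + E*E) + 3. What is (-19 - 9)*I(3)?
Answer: -1512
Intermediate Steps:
n(E) = 3 + 6*E² (n(E) = -6 + 3*((E² + E*E) + 3) = -6 + 3*((E² + E²) + 3) = -6 + 3*(2*E² + 3) = -6 + 3*(3 + 2*E²) = -6 + (9 + 6*E²) = 3 + 6*E²)
I(c) = 3 - c + 6*c² (I(c) = (3 + 6*c²) - c = 3 - c + 6*c²)
(-19 - 9)*I(3) = (-19 - 9)*(3 - 1*3 + 6*3²) = -28*(3 - 3 + 6*9) = -28*(3 - 3 + 54) = -28*54 = -1512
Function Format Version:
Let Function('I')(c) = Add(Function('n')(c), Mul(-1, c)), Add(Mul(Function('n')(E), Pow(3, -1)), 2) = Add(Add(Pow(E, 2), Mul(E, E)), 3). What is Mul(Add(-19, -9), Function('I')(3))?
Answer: -1512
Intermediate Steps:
Function('n')(E) = Add(3, Mul(6, Pow(E, 2))) (Function('n')(E) = Add(-6, Mul(3, Add(Add(Pow(E, 2), Mul(E, E)), 3))) = Add(-6, Mul(3, Add(Add(Pow(E, 2), Pow(E, 2)), 3))) = Add(-6, Mul(3, Add(Mul(2, Pow(E, 2)), 3))) = Add(-6, Mul(3, Add(3, Mul(2, Pow(E, 2))))) = Add(-6, Add(9, Mul(6, Pow(E, 2)))) = Add(3, Mul(6, Pow(E, 2))))
Function('I')(c) = Add(3, Mul(-1, c), Mul(6, Pow(c, 2))) (Function('I')(c) = Add(Add(3, Mul(6, Pow(c, 2))), Mul(-1, c)) = Add(3, Mul(-1, c), Mul(6, Pow(c, 2))))
Mul(Add(-19, -9), Function('I')(3)) = Mul(Add(-19, -9), Add(3, Mul(-1, 3), Mul(6, Pow(3, 2)))) = Mul(-28, Add(3, -3, Mul(6, 9))) = Mul(-28, Add(3, -3, 54)) = Mul(-28, 54) = -1512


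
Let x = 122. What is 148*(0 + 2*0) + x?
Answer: 122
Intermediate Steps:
148*(0 + 2*0) + x = 148*(0 + 2*0) + 122 = 148*(0 + 0) + 122 = 148*0 + 122 = 0 + 122 = 122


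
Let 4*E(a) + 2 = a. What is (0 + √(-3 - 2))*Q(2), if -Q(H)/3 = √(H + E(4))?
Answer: -15*I*√2/2 ≈ -10.607*I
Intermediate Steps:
E(a) = -½ + a/4
Q(H) = -3*√(½ + H) (Q(H) = -3*√(H + (-½ + (¼)*4)) = -3*√(H + (-½ + 1)) = -3*√(H + ½) = -3*√(½ + H))
(0 + √(-3 - 2))*Q(2) = (0 + √(-3 - 2))*(-3*√(2 + 4*2)/2) = (0 + √(-5))*(-3*√(2 + 8)/2) = (0 + I*√5)*(-3*√10/2) = (I*√5)*(-3*√10/2) = -15*I*√2/2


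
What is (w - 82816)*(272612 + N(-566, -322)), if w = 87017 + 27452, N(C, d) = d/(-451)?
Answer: 3891683616102/451 ≈ 8.6290e+9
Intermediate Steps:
N(C, d) = -d/451 (N(C, d) = d*(-1/451) = -d/451)
w = 114469
(w - 82816)*(272612 + N(-566, -322)) = (114469 - 82816)*(272612 - 1/451*(-322)) = 31653*(272612 + 322/451) = 31653*(122948334/451) = 3891683616102/451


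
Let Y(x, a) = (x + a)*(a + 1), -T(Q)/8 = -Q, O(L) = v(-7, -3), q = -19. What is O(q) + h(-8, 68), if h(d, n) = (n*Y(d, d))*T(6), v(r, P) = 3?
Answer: 365571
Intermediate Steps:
O(L) = 3
T(Q) = 8*Q (T(Q) = -(-8)*Q = 8*Q)
Y(x, a) = (1 + a)*(a + x) (Y(x, a) = (a + x)*(1 + a) = (1 + a)*(a + x))
h(d, n) = 48*n*(2*d + 2*d²) (h(d, n) = (n*(d + d + d² + d*d))*(8*6) = (n*(d + d + d² + d²))*48 = (n*(2*d + 2*d²))*48 = 48*n*(2*d + 2*d²))
O(q) + h(-8, 68) = 3 + 96*(-8)*68*(1 - 8) = 3 + 96*(-8)*68*(-7) = 3 + 365568 = 365571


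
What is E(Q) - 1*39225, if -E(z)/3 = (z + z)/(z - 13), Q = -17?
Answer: -196142/5 ≈ -39228.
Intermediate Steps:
E(z) = -6*z/(-13 + z) (E(z) = -3*(z + z)/(z - 13) = -3*2*z/(-13 + z) = -6*z/(-13 + z))
E(Q) - 1*39225 = -6*(-17)/(-13 - 17) - 1*39225 = -6*(-17)/(-30) - 39225 = -6*(-17)*(-1/30) - 39225 = -17/5 - 39225 = -196142/5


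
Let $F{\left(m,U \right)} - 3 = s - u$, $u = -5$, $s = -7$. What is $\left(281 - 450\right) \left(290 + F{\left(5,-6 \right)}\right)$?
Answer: $-49179$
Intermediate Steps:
$F{\left(m,U \right)} = 1$ ($F{\left(m,U \right)} = 3 - 2 = 1$)
$\left(281 - 450\right) \left(290 + F{\left(5,-6 \right)}\right) = \left(281 - 450\right) \left(290 + 1\right) = \left(-169\right) 291 = -49179$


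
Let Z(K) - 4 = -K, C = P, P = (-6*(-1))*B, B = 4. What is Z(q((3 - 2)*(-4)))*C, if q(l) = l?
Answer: 192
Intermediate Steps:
P = 24 (P = -6*(-1)*4 = 6*4 = 24)
C = 24
Z(K) = 4 - K
Z(q((3 - 2)*(-4)))*C = (4 - (3 - 2)*(-4))*24 = (4 - (-4))*24 = (4 - 1*(-4))*24 = (4 + 4)*24 = 8*24 = 192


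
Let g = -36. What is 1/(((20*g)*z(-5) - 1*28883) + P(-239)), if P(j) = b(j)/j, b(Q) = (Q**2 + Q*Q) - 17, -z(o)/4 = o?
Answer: -239/10458862 ≈ -2.2851e-5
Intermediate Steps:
z(o) = -4*o
b(Q) = -17 + 2*Q**2 (b(Q) = (Q**2 + Q**2) - 17 = 2*Q**2 - 17 = -17 + 2*Q**2)
P(j) = (-17 + 2*j**2)/j
1/(((20*g)*z(-5) - 1*28883) + P(-239)) = 1/(((20*(-36))*(-4*(-5)) - 1*28883) + (-17/(-239) + 2*(-239))) = 1/((-720*20 - 28883) + (-17*(-1/239) - 478)) = 1/((-14400 - 28883) + (17/239 - 478)) = 1/(-43283 - 114225/239) = 1/(-10458862/239) = -239/10458862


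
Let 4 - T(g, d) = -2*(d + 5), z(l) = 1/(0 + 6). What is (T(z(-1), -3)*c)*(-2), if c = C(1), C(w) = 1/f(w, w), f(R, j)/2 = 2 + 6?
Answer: -1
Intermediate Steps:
f(R, j) = 16 (f(R, j) = 2*(2 + 6) = 2*8 = 16)
z(l) = ⅙ (z(l) = 1/6 = ⅙)
C(w) = 1/16
c = 1/16 ≈ 0.062500
T(g, d) = 14 + 2*d (T(g, d) = 4 - (-2)*(d + 5) = 4 - (-2)*(5 + d) = 4 - (-10 - 2*d) = 4 + (10 + 2*d) = 14 + 2*d)
(T(z(-1), -3)*c)*(-2) = ((14 + 2*(-3))*(1/16))*(-2) = ((14 - 6)*(1/16))*(-2) = (8*(1/16))*(-2) = (½)*(-2) = -1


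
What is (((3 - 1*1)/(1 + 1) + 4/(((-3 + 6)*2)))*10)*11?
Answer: 550/3 ≈ 183.33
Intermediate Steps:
(((3 - 1*1)/(1 + 1) + 4/(((-3 + 6)*2)))*10)*11 = (((3 - 1)/2 + 4/((3*2)))*10)*11 = ((2*(½) + 4/6)*10)*11 = ((1 + 4*(⅙))*10)*11 = ((1 + ⅔)*10)*11 = ((5/3)*10)*11 = (50/3)*11 = 550/3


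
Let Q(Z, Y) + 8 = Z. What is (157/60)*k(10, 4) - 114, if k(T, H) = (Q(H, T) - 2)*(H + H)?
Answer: -1198/5 ≈ -239.60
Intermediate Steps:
Q(Z, Y) = -8 + Z
k(T, H) = 2*H*(-10 + H) (k(T, H) = ((-8 + H) - 2)*(H + H) = (-10 + H)*(2*H) = 2*H*(-10 + H))
(157/60)*k(10, 4) - 114 = (157/60)*(2*4*(-10 + 4)) - 114 = (157*(1/60))*(2*4*(-6)) - 114 = (157/60)*(-48) - 114 = -628/5 - 114 = -1198/5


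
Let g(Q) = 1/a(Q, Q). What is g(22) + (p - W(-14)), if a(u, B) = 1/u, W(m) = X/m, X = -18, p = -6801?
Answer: -47462/7 ≈ -6780.3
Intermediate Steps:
W(m) = -18/m
g(Q) = Q (g(Q) = 1/(1/Q) = Q)
g(22) + (p - W(-14)) = 22 + (-6801 - (-18)/(-14)) = 22 + (-6801 - (-18)*(-1)/14) = 22 + (-6801 - 1*9/7) = 22 + (-6801 - 9/7) = 22 - 47616/7 = -47462/7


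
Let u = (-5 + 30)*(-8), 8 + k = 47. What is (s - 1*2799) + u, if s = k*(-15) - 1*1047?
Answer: -4631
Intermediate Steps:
k = 39 (k = -8 + 47 = 39)
u = -200 (u = 25*(-8) = -200)
s = -1632 (s = 39*(-15) - 1*1047 = -585 - 1047 = -1632)
(s - 1*2799) + u = (-1632 - 1*2799) - 200 = (-1632 - 2799) - 200 = -4431 - 200 = -4631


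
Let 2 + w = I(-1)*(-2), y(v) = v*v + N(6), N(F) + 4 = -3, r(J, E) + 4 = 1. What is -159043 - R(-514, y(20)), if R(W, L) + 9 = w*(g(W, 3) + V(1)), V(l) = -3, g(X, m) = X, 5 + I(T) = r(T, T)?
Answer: -151796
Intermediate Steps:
r(J, E) = -3 (r(J, E) = -4 + 1 = -3)
N(F) = -7 (N(F) = -4 - 3 = -7)
I(T) = -8 (I(T) = -5 - 3 = -8)
y(v) = -7 + v**2 (y(v) = v*v - 7 = v**2 - 7 = -7 + v**2)
w = 14 (w = -2 - 8*(-2) = -2 + 16 = 14)
R(W, L) = -51 + 14*W (R(W, L) = -9 + 14*(W - 3) = -9 + 14*(-3 + W) = -9 + (-42 + 14*W) = -51 + 14*W)
-159043 - R(-514, y(20)) = -159043 - (-51 + 14*(-514)) = -159043 - (-51 - 7196) = -159043 - 1*(-7247) = -159043 + 7247 = -151796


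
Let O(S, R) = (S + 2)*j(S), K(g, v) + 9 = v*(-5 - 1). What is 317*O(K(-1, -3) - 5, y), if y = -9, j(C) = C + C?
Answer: 15216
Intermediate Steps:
j(C) = 2*C
K(g, v) = -9 - 6*v (K(g, v) = -9 + v*(-5 - 1) = -9 + v*(-6) = -9 - 6*v)
O(S, R) = 2*S*(2 + S) (O(S, R) = (S + 2)*(2*S) = (2 + S)*(2*S) = 2*S*(2 + S))
317*O(K(-1, -3) - 5, y) = 317*(2*((-9 - 6*(-3)) - 5)*(2 + ((-9 - 6*(-3)) - 5))) = 317*(2*((-9 + 18) - 5)*(2 + ((-9 + 18) - 5))) = 317*(2*(9 - 5)*(2 + (9 - 5))) = 317*(2*4*(2 + 4)) = 317*(2*4*6) = 317*48 = 15216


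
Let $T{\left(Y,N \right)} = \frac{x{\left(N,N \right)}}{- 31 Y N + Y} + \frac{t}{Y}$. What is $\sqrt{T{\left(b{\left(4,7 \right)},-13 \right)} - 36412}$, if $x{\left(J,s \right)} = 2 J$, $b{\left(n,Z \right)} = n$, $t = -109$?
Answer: $\frac{i \sqrt{5947471254}}{404} \approx 190.89 i$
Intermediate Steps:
$T{\left(Y,N \right)} = - \frac{109}{Y} + \frac{2 N}{Y - 31 N Y}$ ($T{\left(Y,N \right)} = \frac{2 N}{- 31 Y N + Y} - \frac{109}{Y} = \frac{2 N}{- 31 N Y + Y} - \frac{109}{Y} = \frac{2 N}{Y - 31 N Y} - \frac{109}{Y} = - \frac{109}{Y} + \frac{2 N}{Y - 31 N Y}$)
$\sqrt{T{\left(b{\left(4,7 \right)},-13 \right)} - 36412} = \sqrt{\frac{109 - -43953}{4 \left(-1 + 31 \left(-13\right)\right)} - 36412} = \sqrt{\frac{109 + 43953}{4 \left(-1 - 403\right)} - 36412} = \sqrt{\frac{1}{4} \frac{1}{-404} \cdot 44062 - 36412} = \sqrt{\frac{1}{4} \left(- \frac{1}{404}\right) 44062 - 36412} = \sqrt{- \frac{22031}{808} - 36412} = \sqrt{- \frac{29442927}{808}} = \frac{i \sqrt{5947471254}}{404}$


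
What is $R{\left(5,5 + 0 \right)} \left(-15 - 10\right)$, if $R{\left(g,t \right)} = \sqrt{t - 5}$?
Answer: $0$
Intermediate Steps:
$R{\left(g,t \right)} = \sqrt{-5 + t}$
$R{\left(5,5 + 0 \right)} \left(-15 - 10\right) = \sqrt{-5 + \left(5 + 0\right)} \left(-15 - 10\right) = \sqrt{-5 + 5} \left(-25\right) = \sqrt{0} \left(-25\right) = 0 \left(-25\right) = 0$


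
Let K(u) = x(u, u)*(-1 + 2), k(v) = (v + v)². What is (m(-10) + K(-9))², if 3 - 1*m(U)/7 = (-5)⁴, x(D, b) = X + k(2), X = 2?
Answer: 18800896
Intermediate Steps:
k(v) = 4*v² (k(v) = (2*v)² = 4*v²)
x(D, b) = 18 (x(D, b) = 2 + 4*2² = 2 + 4*4 = 2 + 16 = 18)
K(u) = 18 (K(u) = 18*(-1 + 2) = 18*1 = 18)
m(U) = -4354 (m(U) = 21 - 7*(-5)⁴ = 21 - 7*625 = 21 - 4375 = -4354)
(m(-10) + K(-9))² = (-4354 + 18)² = (-4336)² = 18800896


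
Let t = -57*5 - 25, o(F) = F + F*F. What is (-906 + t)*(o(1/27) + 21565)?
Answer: -19116630208/729 ≈ -2.6223e+7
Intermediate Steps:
o(F) = F + F²
t = -310 (t = -285 - 25 = -310)
(-906 + t)*(o(1/27) + 21565) = (-906 - 310)*((1/27)*(1 + 1/27) + 21565) = -1216*((1*(1/27))*(1 + 1*(1/27)) + 21565) = -1216*((1 + 1/27)/27 + 21565) = -1216*((1/27)*(28/27) + 21565) = -1216*(28/729 + 21565) = -1216*15720913/729 = -19116630208/729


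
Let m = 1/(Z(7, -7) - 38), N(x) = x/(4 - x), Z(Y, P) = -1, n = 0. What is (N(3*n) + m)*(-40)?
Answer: 40/39 ≈ 1.0256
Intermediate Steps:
N(x) = x/(4 - x)
m = -1/39 (m = 1/(-1 - 38) = 1/(-39) = -1/39 ≈ -0.025641)
(N(3*n) + m)*(-40) = (-3*0/(-4 + 3*0) - 1/39)*(-40) = (-1*0/(-4 + 0) - 1/39)*(-40) = (-1*0/(-4) - 1/39)*(-40) = (-1*0*(-¼) - 1/39)*(-40) = (0 - 1/39)*(-40) = -1/39*(-40) = 40/39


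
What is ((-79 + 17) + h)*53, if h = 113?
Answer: 2703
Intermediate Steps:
((-79 + 17) + h)*53 = ((-79 + 17) + 113)*53 = (-62 + 113)*53 = 51*53 = 2703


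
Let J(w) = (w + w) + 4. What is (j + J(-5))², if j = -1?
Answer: 49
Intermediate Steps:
J(w) = 4 + 2*w (J(w) = 2*w + 4 = 4 + 2*w)
(j + J(-5))² = (-1 + (4 + 2*(-5)))² = (-1 + (4 - 10))² = (-1 - 6)² = (-7)² = 49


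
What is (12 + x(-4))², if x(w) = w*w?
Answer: 784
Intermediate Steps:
x(w) = w²
(12 + x(-4))² = (12 + (-4)²)² = (12 + 16)² = 28² = 784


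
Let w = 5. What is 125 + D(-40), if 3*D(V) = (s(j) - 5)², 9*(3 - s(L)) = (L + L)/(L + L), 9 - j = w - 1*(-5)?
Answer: 30736/243 ≈ 126.49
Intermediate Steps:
j = -1 (j = 9 - (5 - 1*(-5)) = 9 - (5 + 5) = 9 - 1*10 = 9 - 10 = -1)
s(L) = 26/9 (s(L) = 3 - (L + L)/(9*(L + L)) = 3 - 2*L/(9*(2*L)) = 3 - 2*L*1/(2*L)/9 = 3 - ⅑*1 = 3 - ⅑ = 26/9)
D(V) = 361/243 (D(V) = (26/9 - 5)²/3 = (-19/9)²/3 = (⅓)*(361/81) = 361/243)
125 + D(-40) = 125 + 361/243 = 30736/243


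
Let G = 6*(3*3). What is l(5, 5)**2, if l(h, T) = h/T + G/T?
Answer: 3481/25 ≈ 139.24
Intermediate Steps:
G = 54 (G = 6*9 = 54)
l(h, T) = 54/T + h/T (l(h, T) = h/T + 54/T = 54/T + h/T)
l(5, 5)**2 = ((54 + 5)/5)**2 = ((1/5)*59)**2 = (59/5)**2 = 3481/25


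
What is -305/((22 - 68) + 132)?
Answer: -305/86 ≈ -3.5465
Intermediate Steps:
-305/((22 - 68) + 132) = -305/(-46 + 132) = -305/86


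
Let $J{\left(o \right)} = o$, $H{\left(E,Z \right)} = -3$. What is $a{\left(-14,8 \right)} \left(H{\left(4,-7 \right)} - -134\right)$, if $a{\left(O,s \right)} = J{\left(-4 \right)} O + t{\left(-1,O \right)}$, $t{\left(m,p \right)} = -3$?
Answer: $6943$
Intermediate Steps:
$a{\left(O,s \right)} = -3 - 4 O$ ($a{\left(O,s \right)} = - 4 O - 3 = -3 - 4 O$)
$a{\left(-14,8 \right)} \left(H{\left(4,-7 \right)} - -134\right) = \left(-3 - -56\right) \left(-3 - -134\right) = \left(-3 + 56\right) \left(-3 + 134\right) = 53 \cdot 131 = 6943$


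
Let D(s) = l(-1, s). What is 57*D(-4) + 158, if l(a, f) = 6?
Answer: 500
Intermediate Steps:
D(s) = 6
57*D(-4) + 158 = 57*6 + 158 = 342 + 158 = 500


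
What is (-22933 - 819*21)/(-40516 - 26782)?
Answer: 20066/33649 ≈ 0.59633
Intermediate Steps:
(-22933 - 819*21)/(-40516 - 26782) = (-22933 - 17199)/(-67298) = -40132*(-1/67298) = 20066/33649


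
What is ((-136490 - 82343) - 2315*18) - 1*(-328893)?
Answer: 68390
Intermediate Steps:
((-136490 - 82343) - 2315*18) - 1*(-328893) = (-218833 - 41670) + 328893 = -260503 + 328893 = 68390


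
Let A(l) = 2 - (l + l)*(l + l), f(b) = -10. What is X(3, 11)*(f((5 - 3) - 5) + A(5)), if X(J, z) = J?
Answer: -324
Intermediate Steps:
A(l) = 2 - 4*l² (A(l) = 2 - 2*l*2*l = 2 - 4*l²)
X(3, 11)*(f((5 - 3) - 5) + A(5)) = 3*(-10 + (2 - 4*5²)) = 3*(-10 + (2 - 4*25)) = 3*(-10 + (2 - 100)) = 3*(-10 - 98) = 3*(-108) = -324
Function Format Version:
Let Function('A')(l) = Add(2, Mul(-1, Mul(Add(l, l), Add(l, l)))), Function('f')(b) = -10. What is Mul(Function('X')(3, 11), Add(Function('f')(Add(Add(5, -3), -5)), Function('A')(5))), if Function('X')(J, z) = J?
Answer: -324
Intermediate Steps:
Function('A')(l) = Add(2, Mul(-4, Pow(l, 2))) (Function('A')(l) = Add(2, Mul(-1, Mul(Mul(2, l), Mul(2, l)))) = Add(2, Mul(-1, Mul(4, Pow(l, 2)))) = Add(2, Mul(-4, Pow(l, 2))))
Mul(Function('X')(3, 11), Add(Function('f')(Add(Add(5, -3), -5)), Function('A')(5))) = Mul(3, Add(-10, Add(2, Mul(-4, Pow(5, 2))))) = Mul(3, Add(-10, Add(2, Mul(-4, 25)))) = Mul(3, Add(-10, Add(2, -100))) = Mul(3, Add(-10, -98)) = Mul(3, -108) = -324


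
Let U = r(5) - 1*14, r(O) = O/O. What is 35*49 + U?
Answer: 1702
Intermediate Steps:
r(O) = 1
U = -13 (U = 1 - 1*14 = 1 - 14 = -13)
35*49 + U = 35*49 - 13 = 1715 - 13 = 1702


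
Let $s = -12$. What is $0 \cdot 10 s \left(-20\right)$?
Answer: $0$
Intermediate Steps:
$0 \cdot 10 s \left(-20\right) = 0 \cdot 10 \left(-12\right) \left(-20\right) = 0 \left(-12\right) \left(-20\right) = 0 \left(-20\right) = 0$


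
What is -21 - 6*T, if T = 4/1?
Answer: -45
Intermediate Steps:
T = 4 (T = 4*1 = 4)
-21 - 6*T = -21 - 6*4 = -21 - 24 = -45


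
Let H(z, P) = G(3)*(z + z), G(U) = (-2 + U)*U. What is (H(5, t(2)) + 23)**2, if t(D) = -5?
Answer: 2809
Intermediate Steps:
G(U) = U*(-2 + U)
H(z, P) = 6*z (H(z, P) = (3*(-2 + 3))*(z + z) = (3*1)*(2*z) = 3*(2*z) = 6*z)
(H(5, t(2)) + 23)**2 = (6*5 + 23)**2 = (30 + 23)**2 = 53**2 = 2809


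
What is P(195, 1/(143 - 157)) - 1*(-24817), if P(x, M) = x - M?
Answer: 350169/14 ≈ 25012.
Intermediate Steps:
P(195, 1/(143 - 157)) - 1*(-24817) = (195 - 1/(143 - 157)) - 1*(-24817) = (195 - 1/(-14)) + 24817 = (195 - 1*(-1/14)) + 24817 = (195 + 1/14) + 24817 = 2731/14 + 24817 = 350169/14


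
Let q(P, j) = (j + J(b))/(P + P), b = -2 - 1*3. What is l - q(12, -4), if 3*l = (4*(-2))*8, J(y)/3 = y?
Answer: -493/24 ≈ -20.542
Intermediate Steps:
b = -5 (b = -2 - 3 = -5)
J(y) = 3*y
l = -64/3 (l = ((4*(-2))*8)/3 = (-8*8)/3 = (1/3)*(-64) = -64/3 ≈ -21.333)
q(P, j) = (-15 + j)/(2*P) (q(P, j) = (j + 3*(-5))/(P + P) = (j - 15)/((2*P)) = (-15 + j)*(1/(2*P)) = (-15 + j)/(2*P))
l - q(12, -4) = -64/3 - (-15 - 4)/(2*12) = -64/3 - (-19)/(2*12) = -64/3 - 1*(-19/24) = -64/3 + 19/24 = -493/24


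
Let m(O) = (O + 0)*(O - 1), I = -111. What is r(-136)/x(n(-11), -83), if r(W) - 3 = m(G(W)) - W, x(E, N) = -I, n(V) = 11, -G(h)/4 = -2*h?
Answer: 1184971/111 ≈ 10675.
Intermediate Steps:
G(h) = 8*h (G(h) = -(-8)*h = 8*h)
x(E, N) = 111 (x(E, N) = -1*(-111) = 111)
m(O) = O*(-1 + O)
r(W) = 3 - W + 8*W*(-1 + 8*W) (r(W) = 3 + ((8*W)*(-1 + 8*W) - W) = 3 + (8*W*(-1 + 8*W) - W) = 3 + (-W + 8*W*(-1 + 8*W)) = 3 - W + 8*W*(-1 + 8*W))
r(-136)/x(n(-11), -83) = (3 - 9*(-136) + 64*(-136)²)/111 = (3 + 1224 + 64*18496)*(1/111) = (3 + 1224 + 1183744)*(1/111) = 1184971*(1/111) = 1184971/111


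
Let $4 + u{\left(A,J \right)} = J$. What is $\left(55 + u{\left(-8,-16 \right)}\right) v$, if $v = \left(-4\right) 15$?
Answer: $-2100$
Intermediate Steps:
$u{\left(A,J \right)} = -4 + J$
$v = -60$
$\left(55 + u{\left(-8,-16 \right)}\right) v = \left(55 - 20\right) \left(-60\right) = 35 \left(-60\right) = -2100$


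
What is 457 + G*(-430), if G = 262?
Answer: -112203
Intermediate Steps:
457 + G*(-430) = 457 + 262*(-430) = 457 - 112660 = -112203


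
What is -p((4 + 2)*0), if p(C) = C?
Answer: 0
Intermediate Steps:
-p((4 + 2)*0) = -(4 + 2)*0 = -6*0 = -1*0 = 0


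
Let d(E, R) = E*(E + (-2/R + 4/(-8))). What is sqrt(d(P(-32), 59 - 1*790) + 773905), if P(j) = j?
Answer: sqrt(414100338361)/731 ≈ 880.31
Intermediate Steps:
d(E, R) = E*(-1/2 + E - 2/R) (d(E, R) = E*(E + (-2/R + 4*(-1/8))) = E*(E + (-2/R - 1/2)) = E*(E + (-1/2 - 2/R)) = E*(-1/2 + E - 2/R))
sqrt(d(P(-32), 59 - 1*790) + 773905) = sqrt(((-32)**2 - 1/2*(-32) - 2*(-32)/(59 - 1*790)) + 773905) = sqrt((1024 + 16 - 2*(-32)/(59 - 790)) + 773905) = sqrt((1024 + 16 - 2*(-32)/(-731)) + 773905) = sqrt((1024 + 16 - 2*(-32)*(-1/731)) + 773905) = sqrt((1024 + 16 - 64/731) + 773905) = sqrt(760176/731 + 773905) = sqrt(566484731/731) = sqrt(414100338361)/731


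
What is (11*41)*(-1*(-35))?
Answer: 15785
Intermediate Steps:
(11*41)*(-1*(-35)) = 451*35 = 15785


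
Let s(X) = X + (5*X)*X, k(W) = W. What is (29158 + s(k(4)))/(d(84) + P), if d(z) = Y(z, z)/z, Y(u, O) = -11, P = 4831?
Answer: 2456328/405793 ≈ 6.0532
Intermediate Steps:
s(X) = X + 5*X²
d(z) = -11/z
(29158 + s(k(4)))/(d(84) + P) = (29158 + 4*(1 + 5*4))/(-11/84 + 4831) = (29158 + 4*(1 + 20))/(-11*1/84 + 4831) = (29158 + 4*21)/(-11/84 + 4831) = (29158 + 84)/(405793/84) = 29242*(84/405793) = 2456328/405793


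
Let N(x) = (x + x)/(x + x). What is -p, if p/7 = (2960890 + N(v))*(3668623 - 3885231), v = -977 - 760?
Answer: 4489468744096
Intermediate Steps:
v = -1737
N(x) = 1 (N(x) = (2*x)/((2*x)) = (2*x)*(1/(2*x)) = 1)
p = -4489468744096 (p = 7*((2960890 + 1)*(3668623 - 3885231)) = 7*(2960891*(-216608)) = 7*(-641352677728) = -4489468744096)
-p = -1*(-4489468744096) = 4489468744096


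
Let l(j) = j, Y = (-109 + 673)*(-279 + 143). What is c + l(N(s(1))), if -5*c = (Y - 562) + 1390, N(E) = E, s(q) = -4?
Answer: 75856/5 ≈ 15171.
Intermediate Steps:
Y = -76704 (Y = 564*(-136) = -76704)
c = 75876/5 (c = -((-76704 - 562) + 1390)/5 = -(-77266 + 1390)/5 = -⅕*(-75876) = 75876/5 ≈ 15175.)
c + l(N(s(1))) = 75876/5 - 4 = 75856/5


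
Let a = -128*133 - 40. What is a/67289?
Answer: -17064/67289 ≈ -0.25359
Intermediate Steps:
a = -17064 (a = -17024 - 40 = -17064)
a/67289 = -17064/67289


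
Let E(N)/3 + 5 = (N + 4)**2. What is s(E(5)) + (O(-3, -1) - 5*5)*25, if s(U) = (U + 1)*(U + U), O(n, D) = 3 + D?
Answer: 103849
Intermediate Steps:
E(N) = -15 + 3*(4 + N)**2 (E(N) = -15 + 3*(N + 4)**2 = -15 + 3*(4 + N)**2)
s(U) = 2*U*(1 + U) (s(U) = (1 + U)*(2*U) = 2*U*(1 + U))
s(E(5)) + (O(-3, -1) - 5*5)*25 = 2*(-15 + 3*(4 + 5)**2)*(1 + (-15 + 3*(4 + 5)**2)) + ((3 - 1) - 5*5)*25 = 2*(-15 + 3*9**2)*(1 + (-15 + 3*9**2)) + (2 - 25)*25 = 2*(-15 + 3*81)*(1 + (-15 + 3*81)) - 23*25 = 2*(-15 + 243)*(1 + (-15 + 243)) - 575 = 2*228*(1 + 228) - 575 = 2*228*229 - 575 = 104424 - 575 = 103849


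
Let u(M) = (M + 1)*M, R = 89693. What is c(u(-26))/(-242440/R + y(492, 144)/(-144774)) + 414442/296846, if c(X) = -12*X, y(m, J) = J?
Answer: 104446186298534143/36190396861784 ≈ 2886.0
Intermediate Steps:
u(M) = M*(1 + M) (u(M) = (1 + M)*M = M*(1 + M))
c(u(-26))/(-242440/R + y(492, 144)/(-144774)) + 414442/296846 = (-(-312)*(1 - 26))/(-242440/89693 + 144/(-144774)) + 414442/296846 = (-(-312)*(-25))/(-242440*1/89693 + 144*(-1/144774)) + 414442*(1/296846) = (-12*650)/(-242440/89693 - 8/8043) + 207221/148423 = -7800/(-1950662464/721400799) + 207221/148423 = -7800*(-721400799/1950662464) + 207221/148423 = 703365779025/243832808 + 207221/148423 = 104446186298534143/36190396861784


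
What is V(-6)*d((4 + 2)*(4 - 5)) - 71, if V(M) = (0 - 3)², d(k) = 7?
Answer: -8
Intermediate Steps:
V(M) = 9 (V(M) = (-3)² = 9)
V(-6)*d((4 + 2)*(4 - 5)) - 71 = 9*7 - 71 = 63 - 71 = -8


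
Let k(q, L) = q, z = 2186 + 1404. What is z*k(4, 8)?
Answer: 14360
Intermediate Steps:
z = 3590
z*k(4, 8) = 3590*4 = 14360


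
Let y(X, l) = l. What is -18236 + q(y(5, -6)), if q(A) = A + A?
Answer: -18248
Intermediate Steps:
q(A) = 2*A
-18236 + q(y(5, -6)) = -18236 + 2*(-6) = -18236 - 12 = -18248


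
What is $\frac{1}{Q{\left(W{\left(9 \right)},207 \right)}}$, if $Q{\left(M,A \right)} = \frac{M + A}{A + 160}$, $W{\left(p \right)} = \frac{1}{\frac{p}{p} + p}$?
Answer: $\frac{3670}{2071} \approx 1.7721$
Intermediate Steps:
$W{\left(p \right)} = \frac{1}{1 + p}$
$Q{\left(M,A \right)} = \frac{A + M}{160 + A}$
$\frac{1}{Q{\left(W{\left(9 \right)},207 \right)}} = \frac{1}{\frac{1}{160 + 207} \left(207 + \frac{1}{1 + 9}\right)} = \frac{1}{\frac{1}{367} \left(207 + \frac{1}{10}\right)} = \frac{1}{\frac{1}{367} \cdot \frac{2071}{10}} = \frac{1}{\frac{2071}{3670}} = \frac{3670}{2071}$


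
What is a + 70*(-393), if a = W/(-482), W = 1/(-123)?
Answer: -1630957859/59286 ≈ -27510.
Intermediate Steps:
W = -1/123 ≈ -0.0081301
a = 1/59286 (a = -1/123/(-482) = -1/123*(-1/482) = 1/59286 ≈ 1.6867e-5)
a + 70*(-393) = 1/59286 + 70*(-393) = 1/59286 - 27510 = -1630957859/59286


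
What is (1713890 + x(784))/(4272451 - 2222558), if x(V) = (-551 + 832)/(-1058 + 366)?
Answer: 1186011599/1418525956 ≈ 0.83609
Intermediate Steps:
x(V) = -281/692 (x(V) = 281/(-692) = 281*(-1/692) = -281/692)
(1713890 + x(784))/(4272451 - 2222558) = (1713890 - 281/692)/(4272451 - 2222558) = (1186011599/692)/2049893 = (1186011599/692)*(1/2049893) = 1186011599/1418525956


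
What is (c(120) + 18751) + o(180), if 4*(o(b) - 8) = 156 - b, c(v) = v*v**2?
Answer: 1746753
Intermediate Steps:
c(v) = v**3
o(b) = 47 - b/4 (o(b) = 8 + (156 - b)/4 = 8 + (39 - b/4) = 47 - b/4)
(c(120) + 18751) + o(180) = (120**3 + 18751) + (47 - 1/4*180) = (1728000 + 18751) + (47 - 45) = 1746751 + 2 = 1746753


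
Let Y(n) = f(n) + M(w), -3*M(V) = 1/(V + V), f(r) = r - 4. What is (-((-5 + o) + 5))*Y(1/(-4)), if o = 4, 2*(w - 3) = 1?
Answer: 361/21 ≈ 17.190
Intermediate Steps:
w = 7/2 (w = 3 + (1/2)*1 = 3 + 1/2 = 7/2 ≈ 3.5000)
f(r) = -4 + r
M(V) = -1/(6*V) (M(V) = -1/(3*(V + V)) = -1/(2*V)/3 = -1/(6*V))
Y(n) = -85/21 + n (Y(n) = (-4 + n) - 1/(6*7/2) = (-4 + n) - 1/6*2/7 = (-4 + n) - 1/21 = -85/21 + n)
(-((-5 + o) + 5))*Y(1/(-4)) = (-((-5 + 4) + 5))*(-85/21 + 1/(-4)) = (-(-1 + 5))*(-85/21 - 1/4) = -1*4*(-361/84) = -4*(-361/84) = 361/21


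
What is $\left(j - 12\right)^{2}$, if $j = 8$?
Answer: $16$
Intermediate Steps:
$\left(j - 12\right)^{2} = \left(8 - 12\right)^{2} = \left(-4\right)^{2} = 16$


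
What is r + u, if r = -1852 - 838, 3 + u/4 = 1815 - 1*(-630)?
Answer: 7078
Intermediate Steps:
u = 9768 (u = -12 + 4*(1815 - 1*(-630)) = -12 + 4*(1815 + 630) = -12 + 4*2445 = -12 + 9780 = 9768)
r = -2690
r + u = -2690 + 9768 = 7078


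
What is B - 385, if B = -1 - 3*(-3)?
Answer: -377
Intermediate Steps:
B = 8 (B = -1 + 9 = 8)
B - 385 = 8 - 385 = -377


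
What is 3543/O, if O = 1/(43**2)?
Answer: 6551007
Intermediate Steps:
O = 1/1849 ≈ 0.00054083
3543/O = 3543/(1/1849) = 3543*1849 = 6551007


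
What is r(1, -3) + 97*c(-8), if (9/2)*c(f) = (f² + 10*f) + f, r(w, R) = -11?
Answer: -1585/3 ≈ -528.33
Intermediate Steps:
c(f) = 2*f²/9 + 22*f/9 (c(f) = 2*((f² + 10*f) + f)/9 = 2*(f² + 11*f)/9 = 2*f²/9 + 22*f/9)
r(1, -3) + 97*c(-8) = -11 + 97*((2/9)*(-8)*(11 - 8)) = -11 + 97*((2/9)*(-8)*3) = -11 + 97*(-16/3) = -11 - 1552/3 = -1585/3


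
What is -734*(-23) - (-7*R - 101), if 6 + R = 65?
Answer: 17396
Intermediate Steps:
R = 59 (R = -6 + 65 = 59)
-734*(-23) - (-7*R - 101) = -734*(-23) - (-7*59 - 101) = 16882 - (-413 - 101) = 16882 - 1*(-514) = 16882 + 514 = 17396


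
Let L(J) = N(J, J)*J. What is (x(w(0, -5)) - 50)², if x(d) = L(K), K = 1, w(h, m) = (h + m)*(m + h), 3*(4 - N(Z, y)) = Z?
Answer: 19321/9 ≈ 2146.8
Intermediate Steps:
N(Z, y) = 4 - Z/3
w(h, m) = (h + m)² (w(h, m) = (h + m)*(h + m) = (h + m)²)
L(J) = J*(4 - J/3) (L(J) = (4 - J/3)*J = J*(4 - J/3))
x(d) = 11/3 (x(d) = (⅓)*1*(12 - 1*1) = (⅓)*1*(12 - 1) = (⅓)*1*11 = 11/3)
(x(w(0, -5)) - 50)² = (11/3 - 50)² = (-139/3)² = 19321/9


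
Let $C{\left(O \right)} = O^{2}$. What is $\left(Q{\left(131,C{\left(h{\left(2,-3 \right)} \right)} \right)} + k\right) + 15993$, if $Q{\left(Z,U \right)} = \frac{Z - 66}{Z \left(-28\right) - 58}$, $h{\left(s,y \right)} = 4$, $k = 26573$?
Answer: $\frac{158600851}{3726} \approx 42566.0$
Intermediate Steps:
$Q{\left(Z,U \right)} = \frac{-66 + Z}{-58 - 28 Z}$ ($Q{\left(Z,U \right)} = \frac{-66 + Z}{- 28 Z - 58} = \frac{-66 + Z}{-58 - 28 Z}$)
$\left(Q{\left(131,C{\left(h{\left(2,-3 \right)} \right)} \right)} + k\right) + 15993 = \left(\frac{66 - 131}{2 \left(29 + 14 \cdot 131\right)} + 26573\right) + 15993 = \left(\frac{66 - 131}{2 \left(29 + 1834\right)} + 26573\right) + 15993 = \left(\frac{1}{2} \cdot \frac{1}{1863} \left(-65\right) + 26573\right) + 15993 = \left(- \frac{65}{3726} + 26573\right) + 15993 = \frac{99010933}{3726} + 15993 = \frac{158600851}{3726}$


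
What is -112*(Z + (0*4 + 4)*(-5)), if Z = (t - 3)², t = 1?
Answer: 1792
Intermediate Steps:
Z = 4 (Z = (1 - 3)² = (-2)² = 4)
-112*(Z + (0*4 + 4)*(-5)) = -112*(4 + (0*4 + 4)*(-5)) = -112*(4 + (0 + 4)*(-5)) = -112*(4 + 4*(-5)) = -112*(4 - 20) = -112*(-16) = 1792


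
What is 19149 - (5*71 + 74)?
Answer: 18720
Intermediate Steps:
19149 - (5*71 + 74) = 19149 - (355 + 74) = 19149 - 1*429 = 19149 - 429 = 18720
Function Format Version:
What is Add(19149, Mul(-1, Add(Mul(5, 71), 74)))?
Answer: 18720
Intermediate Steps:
Add(19149, Mul(-1, Add(Mul(5, 71), 74))) = Add(19149, Mul(-1, Add(355, 74))) = Add(19149, Mul(-1, 429)) = Add(19149, -429) = 18720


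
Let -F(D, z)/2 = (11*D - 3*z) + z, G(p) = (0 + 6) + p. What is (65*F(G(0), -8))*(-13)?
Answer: 138580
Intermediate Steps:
G(p) = 6 + p
F(D, z) = -22*D + 4*z (F(D, z) = -2*((11*D - 3*z) + z) = -2*((-3*z + 11*D) + z) = -2*(-2*z + 11*D) = -22*D + 4*z)
(65*F(G(0), -8))*(-13) = (65*(-22*(6 + 0) + 4*(-8)))*(-13) = (65*(-22*6 - 32))*(-13) = (65*(-132 - 32))*(-13) = (65*(-164))*(-13) = -10660*(-13) = 138580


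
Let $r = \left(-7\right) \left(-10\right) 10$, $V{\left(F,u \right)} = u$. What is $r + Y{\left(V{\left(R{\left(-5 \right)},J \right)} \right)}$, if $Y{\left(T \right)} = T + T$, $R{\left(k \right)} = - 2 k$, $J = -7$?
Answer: $686$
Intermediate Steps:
$Y{\left(T \right)} = 2 T$
$r = 700$ ($r = 70 \cdot 10 = 700$)
$r + Y{\left(V{\left(R{\left(-5 \right)},J \right)} \right)} = 700 + 2 \left(-7\right) = 700 - 14 = 686$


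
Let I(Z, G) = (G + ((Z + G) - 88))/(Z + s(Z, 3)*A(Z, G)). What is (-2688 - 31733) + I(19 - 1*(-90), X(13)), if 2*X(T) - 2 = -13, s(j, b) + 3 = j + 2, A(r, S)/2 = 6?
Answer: -9672299/281 ≈ -34421.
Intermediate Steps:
A(r, S) = 12 (A(r, S) = 2*6 = 12)
s(j, b) = -1 + j (s(j, b) = -3 + (j + 2) = -3 + (2 + j) = -1 + j)
X(T) = -11/2 (X(T) = 1 + (1/2)*(-13) = 1 - 13/2 = -11/2)
I(Z, G) = (-88 + Z + 2*G)/(-12 + 13*Z) (I(Z, G) = (G + ((Z + G) - 88))/(Z + (-1 + Z)*12) = (G + ((G + Z) - 88))/(Z + (-12 + 12*Z)) = (G + (-88 + G + Z))/(-12 + 13*Z) = (-88 + Z + 2*G)/(-12 + 13*Z))
(-2688 - 31733) + I(19 - 1*(-90), X(13)) = (-2688 - 31733) + (-88 + (19 - 1*(-90)) + 2*(-11/2))/(-12 + 13*(19 - 1*(-90))) = -34421 + (-88 + (19 + 90) - 11)/(-12 + 13*(19 + 90)) = -34421 + (-88 + 109 - 11)/(-12 + 13*109) = -34421 + 10/(-12 + 1417) = -34421 + 10/1405 = -34421 + (1/1405)*10 = -34421 + 2/281 = -9672299/281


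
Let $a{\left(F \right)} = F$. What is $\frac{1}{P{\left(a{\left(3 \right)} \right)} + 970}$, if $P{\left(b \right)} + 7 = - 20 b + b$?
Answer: $\frac{1}{906} \approx 0.0011038$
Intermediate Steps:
$P{\left(b \right)} = -7 - 19 b$ ($P{\left(b \right)} = -7 + \left(- 20 b + b\right) = -7 - 19 b$)
$\frac{1}{P{\left(a{\left(3 \right)} \right)} + 970} = \frac{1}{\left(-7 - 57\right) + 970} = \frac{1}{-64 + 970} = \frac{1}{906}$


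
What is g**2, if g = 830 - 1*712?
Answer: 13924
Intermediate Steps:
g = 118 (g = 830 - 712 = 118)
g**2 = 118**2 = 13924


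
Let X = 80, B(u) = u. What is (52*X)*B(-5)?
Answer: -20800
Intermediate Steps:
(52*X)*B(-5) = (52*80)*(-5) = 4160*(-5) = -20800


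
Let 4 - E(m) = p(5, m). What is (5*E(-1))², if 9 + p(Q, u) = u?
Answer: 4900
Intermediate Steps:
p(Q, u) = -9 + u
E(m) = 13 - m (E(m) = 4 - (-9 + m) = 4 + (9 - m) = 13 - m)
(5*E(-1))² = (5*(13 - 1*(-1)))² = (5*(13 + 1))² = (5*14)² = 70² = 4900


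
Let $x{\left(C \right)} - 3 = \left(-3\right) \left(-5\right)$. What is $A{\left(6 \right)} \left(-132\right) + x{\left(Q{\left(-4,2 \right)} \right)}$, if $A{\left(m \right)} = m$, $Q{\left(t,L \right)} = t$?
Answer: $-774$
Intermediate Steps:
$x{\left(C \right)} = 18$ ($x{\left(C \right)} = 3 - -15 = 3 + 15 = 18$)
$A{\left(6 \right)} \left(-132\right) + x{\left(Q{\left(-4,2 \right)} \right)} = 6 \left(-132\right) + 18 = -792 + 18 = -774$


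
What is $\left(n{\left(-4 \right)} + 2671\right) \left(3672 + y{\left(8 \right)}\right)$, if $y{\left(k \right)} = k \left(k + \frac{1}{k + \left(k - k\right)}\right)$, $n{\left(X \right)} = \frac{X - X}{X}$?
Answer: $9981527$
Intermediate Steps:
$n{\left(X \right)} = 0$ ($n{\left(X \right)} = \frac{0}{X} = 0$)
$y{\left(k \right)} = k \left(k + \frac{1}{k}\right)$ ($y{\left(k \right)} = k \left(k + \frac{1}{k + 0}\right) = k \left(k + \frac{1}{k}\right)$)
$\left(n{\left(-4 \right)} + 2671\right) \left(3672 + y{\left(8 \right)}\right) = \left(0 + 2671\right) \left(3672 + \left(1 + 8^{2}\right)\right) = 2671 \left(3672 + \left(1 + 64\right)\right) = 2671 \left(3672 + 65\right) = 2671 \cdot 3737 = 9981527$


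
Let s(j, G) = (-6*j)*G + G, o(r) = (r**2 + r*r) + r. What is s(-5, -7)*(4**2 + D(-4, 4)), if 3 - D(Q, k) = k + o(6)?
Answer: 13671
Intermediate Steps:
o(r) = r + 2*r**2 (o(r) = (r**2 + r**2) + r = 2*r**2 + r = r + 2*r**2)
s(j, G) = G - 6*G*j (s(j, G) = -6*G*j + G = G - 6*G*j)
D(Q, k) = -75 - k (D(Q, k) = 3 - (k + 6*(1 + 2*6)) = 3 - (k + 6*(1 + 12)) = 3 - (k + 6*13) = 3 - (k + 78) = 3 - (78 + k) = 3 + (-78 - k) = -75 - k)
s(-5, -7)*(4**2 + D(-4, 4)) = (-7*(1 - 6*(-5)))*(4**2 + (-75 - 1*4)) = (-7*(1 + 30))*(16 + (-75 - 4)) = (-7*31)*(16 - 79) = -217*(-63) = 13671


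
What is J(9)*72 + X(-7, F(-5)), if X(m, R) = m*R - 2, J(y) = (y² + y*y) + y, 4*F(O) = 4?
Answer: 12303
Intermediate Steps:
F(O) = 1 (F(O) = (¼)*4 = 1)
J(y) = y + 2*y² (J(y) = (y² + y²) + y = 2*y² + y = y + 2*y²)
X(m, R) = -2 + R*m (X(m, R) = R*m - 2 = -2 + R*m)
J(9)*72 + X(-7, F(-5)) = (9*(1 + 2*9))*72 + (-2 + 1*(-7)) = (9*(1 + 18))*72 + (-2 - 7) = (9*19)*72 - 9 = 171*72 - 9 = 12312 - 9 = 12303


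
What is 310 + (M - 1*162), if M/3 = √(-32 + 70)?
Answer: 148 + 3*√38 ≈ 166.49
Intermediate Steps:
M = 3*√38 (M = 3*√(-32 + 70) = 3*√38 ≈ 18.493)
310 + (M - 1*162) = 310 + (3*√38 - 1*162) = 310 + (3*√38 - 162) = 310 + (-162 + 3*√38) = 148 + 3*√38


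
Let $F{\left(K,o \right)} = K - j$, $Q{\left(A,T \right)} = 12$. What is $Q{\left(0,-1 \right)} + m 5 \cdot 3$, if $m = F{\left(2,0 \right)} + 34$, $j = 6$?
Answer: $462$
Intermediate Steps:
$F{\left(K,o \right)} = -6 + K$ ($F{\left(K,o \right)} = K - 6 = -6 + K$)
$m = 30$ ($m = \left(-6 + 2\right) + 34 = -4 + 34 = 30$)
$Q{\left(0,-1 \right)} + m 5 \cdot 3 = 12 + 30 \cdot 5 \cdot 3 = 12 + 30 \cdot 15 = 12 + 450 = 462$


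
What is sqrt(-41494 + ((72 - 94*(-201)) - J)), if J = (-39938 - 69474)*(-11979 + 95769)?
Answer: 2*sqrt(2291902238) ≈ 95748.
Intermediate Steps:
J = -9167631480 (J = -109412*83790 = -9167631480)
sqrt(-41494 + ((72 - 94*(-201)) - J)) = sqrt(-41494 + ((72 - 94*(-201)) - 1*(-9167631480))) = sqrt(-41494 + ((72 + 18894) + 9167631480)) = sqrt(-41494 + (18966 + 9167631480)) = sqrt(-41494 + 9167650446) = sqrt(9167608952) = 2*sqrt(2291902238)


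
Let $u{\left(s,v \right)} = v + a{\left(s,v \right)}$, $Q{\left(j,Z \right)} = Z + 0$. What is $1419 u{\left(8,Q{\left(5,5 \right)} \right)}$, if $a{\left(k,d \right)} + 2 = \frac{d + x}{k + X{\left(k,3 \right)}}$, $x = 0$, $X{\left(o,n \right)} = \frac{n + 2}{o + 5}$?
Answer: $\frac{556248}{109} \approx 5103.2$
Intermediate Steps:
$Q{\left(j,Z \right)} = Z$
$X{\left(o,n \right)} = \frac{2 + n}{5 + o}$
$a{\left(k,d \right)} = -2 + \frac{d}{k + \frac{5}{5 + k}}$ ($a{\left(k,d \right)} = -2 + \frac{d + 0}{k + \frac{2 + 3}{5 + k}} = -2 + \frac{d}{k + \frac{1}{5 + k} 5} = -2 + \frac{d}{k + \frac{5}{5 + k}}$)
$u{\left(s,v \right)} = v + \frac{-10 + \left(5 + s\right) \left(v - 2 s\right)}{5 + s \left(5 + s\right)}$
$1419 u{\left(8,Q{\left(5,5 \right)} \right)} = 1419 \frac{-10 + 5 \left(5 + 8 \left(5 + 8\right)\right) + \left(5 + 8\right) \left(5 - 16\right)}{5 + 8 \left(5 + 8\right)} = 1419 \frac{-10 + 5 \left(5 + 8 \cdot 13\right) + 13 \left(5 - 16\right)}{5 + 8 \cdot 13} = 1419 \frac{-10 + 5 \left(5 + 104\right) + 13 \left(-11\right)}{5 + 104} = 1419 \frac{-10 + 5 \cdot 109 - 143}{109} = 1419 \frac{-10 + 545 - 143}{109} = 1419 \cdot \frac{1}{109} \cdot 392 = 1419 \cdot \frac{392}{109} = \frac{556248}{109}$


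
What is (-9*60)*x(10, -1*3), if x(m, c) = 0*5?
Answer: 0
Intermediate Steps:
x(m, c) = 0
(-9*60)*x(10, -1*3) = -9*60*0 = -540*0 = 0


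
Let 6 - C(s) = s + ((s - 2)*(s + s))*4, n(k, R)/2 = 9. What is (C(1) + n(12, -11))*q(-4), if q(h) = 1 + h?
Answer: -93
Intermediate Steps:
n(k, R) = 18 (n(k, R) = 2*9 = 18)
C(s) = 6 - s - 8*s*(-2 + s) (C(s) = 6 - (s + ((s - 2)*(s + s))*4) = 6 - (s + ((-2 + s)*(2*s))*4) = 6 - (s + (2*s*(-2 + s))*4) = 6 - (s + 8*s*(-2 + s)) = 6 + (-s - 8*s*(-2 + s)) = 6 - s - 8*s*(-2 + s))
(C(1) + n(12, -11))*q(-4) = ((6 - 8*1**2 + 15*1) + 18)*(1 - 4) = ((6 - 8*1 + 15) + 18)*(-3) = ((6 - 8 + 15) + 18)*(-3) = (13 + 18)*(-3) = 31*(-3) = -93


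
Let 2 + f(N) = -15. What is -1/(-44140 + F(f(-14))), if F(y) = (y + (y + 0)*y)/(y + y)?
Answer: 1/44148 ≈ 2.2651e-5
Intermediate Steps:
f(N) = -17 (f(N) = -2 - 15 = -17)
F(y) = (y + y²)/(2*y) (F(y) = (y + y*y)/((2*y)) = (y + y²)*(1/(2*y)) = (y + y²)/(2*y))
-1/(-44140 + F(f(-14))) = -1/(-44140 + (½ + (½)*(-17))) = -1/(-44140 + (½ - 17/2)) = -1/(-44140 - 8) = -1/(-44148) = -1*(-1/44148) = 1/44148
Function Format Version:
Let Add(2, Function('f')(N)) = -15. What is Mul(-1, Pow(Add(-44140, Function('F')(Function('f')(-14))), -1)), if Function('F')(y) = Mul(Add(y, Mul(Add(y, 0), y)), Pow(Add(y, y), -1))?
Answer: Rational(1, 44148) ≈ 2.2651e-5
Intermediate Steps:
Function('f')(N) = -17 (Function('f')(N) = Add(-2, -15) = -17)
Function('F')(y) = Mul(Rational(1, 2), Pow(y, -1), Add(y, Pow(y, 2))) (Function('F')(y) = Mul(Add(y, Mul(y, y)), Pow(Mul(2, y), -1)) = Mul(Add(y, Pow(y, 2)), Mul(Rational(1, 2), Pow(y, -1))) = Mul(Rational(1, 2), Pow(y, -1), Add(y, Pow(y, 2))))
Mul(-1, Pow(Add(-44140, Function('F')(Function('f')(-14))), -1)) = Mul(-1, Pow(Add(-44140, Add(Rational(1, 2), Mul(Rational(1, 2), -17))), -1)) = Mul(-1, Pow(Add(-44140, Add(Rational(1, 2), Rational(-17, 2))), -1)) = Mul(-1, Pow(Add(-44140, -8), -1)) = Mul(-1, Pow(-44148, -1)) = Mul(-1, Rational(-1, 44148)) = Rational(1, 44148)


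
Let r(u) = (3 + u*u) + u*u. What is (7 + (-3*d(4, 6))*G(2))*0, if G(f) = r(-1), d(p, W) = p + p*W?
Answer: 0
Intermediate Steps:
d(p, W) = p + W*p
r(u) = 3 + 2*u² (r(u) = (3 + u²) + u² = 3 + 2*u²)
G(f) = 5 (G(f) = 3 + 2*(-1)² = 3 + 2*1 = 3 + 2 = 5)
(7 + (-3*d(4, 6))*G(2))*0 = (7 - 12*(1 + 6)*5)*0 = (7 - 12*7*5)*0 = (7 - 3*28*5)*0 = (7 - 84*5)*0 = (7 - 420)*0 = -413*0 = 0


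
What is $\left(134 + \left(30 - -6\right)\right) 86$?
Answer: $14620$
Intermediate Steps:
$\left(134 + \left(30 - -6\right)\right) 86 = \left(134 + \left(30 + 6\right)\right) 86 = \left(134 + 36\right) 86 = 170 \cdot 86 = 14620$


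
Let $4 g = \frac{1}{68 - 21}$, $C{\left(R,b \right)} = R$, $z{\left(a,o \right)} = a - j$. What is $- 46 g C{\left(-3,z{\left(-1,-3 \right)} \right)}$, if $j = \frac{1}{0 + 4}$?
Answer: $\frac{69}{94} \approx 0.73404$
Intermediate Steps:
$j = \frac{1}{4} \approx 0.25$
$z{\left(a,o \right)} = - \frac{1}{4} + a$ ($z{\left(a,o \right)} = a - \frac{1}{4} = - \frac{1}{4} + a$)
$g = \frac{1}{188}$ ($g = \frac{1}{4 \left(68 - 21\right)} = \frac{1}{4 \cdot 47} = \frac{1}{4} \cdot \frac{1}{47} = \frac{1}{188} \approx 0.0053191$)
$- 46 g C{\left(-3,z{\left(-1,-3 \right)} \right)} = \left(-46\right) \frac{1}{188} \left(-3\right) = \left(- \frac{23}{94}\right) \left(-3\right) = \frac{69}{94}$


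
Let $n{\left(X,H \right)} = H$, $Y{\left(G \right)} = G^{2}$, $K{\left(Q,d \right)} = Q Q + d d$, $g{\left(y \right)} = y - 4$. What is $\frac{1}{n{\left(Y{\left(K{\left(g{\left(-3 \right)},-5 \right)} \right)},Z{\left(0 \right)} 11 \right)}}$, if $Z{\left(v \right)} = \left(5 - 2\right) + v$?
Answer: $\frac{1}{33} \approx 0.030303$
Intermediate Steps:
$g{\left(y \right)} = -4 + y$
$K{\left(Q,d \right)} = Q^{2} + d^{2}$
$Z{\left(v \right)} = 3 + v$
$\frac{1}{n{\left(Y{\left(K{\left(g{\left(-3 \right)},-5 \right)} \right)},Z{\left(0 \right)} 11 \right)}} = \frac{1}{\left(3 + 0\right) 11} = \frac{1}{3 \cdot 11} = \frac{1}{33}$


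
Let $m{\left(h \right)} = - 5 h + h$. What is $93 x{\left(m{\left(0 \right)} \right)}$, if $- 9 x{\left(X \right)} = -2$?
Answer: $\frac{62}{3} \approx 20.667$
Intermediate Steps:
$m{\left(h \right)} = - 4 h$
$x{\left(X \right)} = \frac{2}{9}$ ($x{\left(X \right)} = \left(- \frac{1}{9}\right) \left(-2\right) = \frac{2}{9}$)
$93 x{\left(m{\left(0 \right)} \right)} = 93 \cdot \frac{2}{9} = \frac{62}{3}$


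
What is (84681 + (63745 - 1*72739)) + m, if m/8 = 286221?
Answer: 2365455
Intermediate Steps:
m = 2289768 (m = 8*286221 = 2289768)
(84681 + (63745 - 1*72739)) + m = (84681 + (63745 - 1*72739)) + 2289768 = (84681 + (63745 - 72739)) + 2289768 = (84681 - 8994) + 2289768 = 75687 + 2289768 = 2365455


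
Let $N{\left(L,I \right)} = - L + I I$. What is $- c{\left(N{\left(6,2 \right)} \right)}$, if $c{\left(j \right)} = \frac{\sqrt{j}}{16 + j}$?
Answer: $- \frac{i \sqrt{2}}{14} \approx - 0.10102 i$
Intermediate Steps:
$N{\left(L,I \right)} = I^{2} - L$ ($N{\left(L,I \right)} = - L + I^{2} = I^{2} - L$)
$c{\left(j \right)} = \frac{\sqrt{j}}{16 + j}$
$- c{\left(N{\left(6,2 \right)} \right)} = - \frac{\sqrt{2^{2} - 6}}{16 + \left(2^{2} - 6\right)} = - \frac{\sqrt{4 - 6}}{16 + \left(4 - 6\right)} = - \frac{\sqrt{-2}}{16 - 2} = - \frac{i \sqrt{2}}{14}$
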